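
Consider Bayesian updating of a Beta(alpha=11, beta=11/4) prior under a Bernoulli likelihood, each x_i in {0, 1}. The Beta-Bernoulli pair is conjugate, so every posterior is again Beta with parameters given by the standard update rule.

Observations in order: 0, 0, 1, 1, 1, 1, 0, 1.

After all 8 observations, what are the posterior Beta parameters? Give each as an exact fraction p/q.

obs 1: x=0 → posterior Beta(11, 15/4)
obs 2: x=0 → posterior Beta(11, 19/4)
obs 3: x=1 → posterior Beta(12, 19/4)
obs 4: x=1 → posterior Beta(13, 19/4)
obs 5: x=1 → posterior Beta(14, 19/4)
obs 6: x=1 → posterior Beta(15, 19/4)
obs 7: x=0 → posterior Beta(15, 23/4)
obs 8: x=1 → posterior Beta(16, 23/4)

alpha=16, beta=23/4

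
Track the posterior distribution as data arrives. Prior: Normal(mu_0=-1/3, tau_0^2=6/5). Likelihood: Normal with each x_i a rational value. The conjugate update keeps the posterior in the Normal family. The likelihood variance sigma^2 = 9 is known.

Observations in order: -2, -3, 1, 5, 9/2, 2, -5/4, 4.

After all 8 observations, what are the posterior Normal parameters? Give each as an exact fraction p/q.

mu_0=1/2, tau_0^2=18/31

obs 1: x=-2 → posterior Normal(-9/17, 18/17)
obs 2: x=-3 → posterior Normal(-15/19, 18/19)
obs 3: x=1 → posterior Normal(-13/21, 6/7)
obs 4: x=5 → posterior Normal(-3/23, 18/23)
obs 5: x=9/2 → posterior Normal(6/25, 18/25)
obs 6: x=2 → posterior Normal(10/27, 2/3)
obs 7: x=-5/4 → posterior Normal(15/58, 18/29)
obs 8: x=4 → posterior Normal(1/2, 18/31)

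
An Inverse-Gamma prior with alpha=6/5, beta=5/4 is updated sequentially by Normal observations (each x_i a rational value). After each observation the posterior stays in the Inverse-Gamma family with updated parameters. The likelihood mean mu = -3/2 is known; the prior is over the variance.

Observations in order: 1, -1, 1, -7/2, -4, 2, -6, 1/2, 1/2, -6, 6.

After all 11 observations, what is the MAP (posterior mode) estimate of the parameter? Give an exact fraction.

obs 1: x=1 → posterior Inverse-Gamma(17/10, 35/8)
obs 2: x=-1 → posterior Inverse-Gamma(11/5, 9/2)
obs 3: x=1 → posterior Inverse-Gamma(27/10, 61/8)
obs 4: x=-7/2 → posterior Inverse-Gamma(16/5, 77/8)
obs 5: x=-4 → posterior Inverse-Gamma(37/10, 51/4)
obs 6: x=2 → posterior Inverse-Gamma(21/5, 151/8)
obs 7: x=-6 → posterior Inverse-Gamma(47/10, 29)
obs 8: x=1/2 → posterior Inverse-Gamma(26/5, 31)
obs 9: x=1/2 → posterior Inverse-Gamma(57/10, 33)
obs 10: x=-6 → posterior Inverse-Gamma(31/5, 345/8)
obs 11: x=6 → posterior Inverse-Gamma(67/10, 285/4)

1425/154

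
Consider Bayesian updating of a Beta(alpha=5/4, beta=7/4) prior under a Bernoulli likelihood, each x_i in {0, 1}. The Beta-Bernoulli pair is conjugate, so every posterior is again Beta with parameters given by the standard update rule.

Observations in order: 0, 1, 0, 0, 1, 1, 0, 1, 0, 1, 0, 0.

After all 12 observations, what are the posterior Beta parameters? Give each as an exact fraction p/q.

alpha=25/4, beta=35/4

obs 1: x=0 → posterior Beta(5/4, 11/4)
obs 2: x=1 → posterior Beta(9/4, 11/4)
obs 3: x=0 → posterior Beta(9/4, 15/4)
obs 4: x=0 → posterior Beta(9/4, 19/4)
obs 5: x=1 → posterior Beta(13/4, 19/4)
obs 6: x=1 → posterior Beta(17/4, 19/4)
obs 7: x=0 → posterior Beta(17/4, 23/4)
obs 8: x=1 → posterior Beta(21/4, 23/4)
obs 9: x=0 → posterior Beta(21/4, 27/4)
obs 10: x=1 → posterior Beta(25/4, 27/4)
obs 11: x=0 → posterior Beta(25/4, 31/4)
obs 12: x=0 → posterior Beta(25/4, 35/4)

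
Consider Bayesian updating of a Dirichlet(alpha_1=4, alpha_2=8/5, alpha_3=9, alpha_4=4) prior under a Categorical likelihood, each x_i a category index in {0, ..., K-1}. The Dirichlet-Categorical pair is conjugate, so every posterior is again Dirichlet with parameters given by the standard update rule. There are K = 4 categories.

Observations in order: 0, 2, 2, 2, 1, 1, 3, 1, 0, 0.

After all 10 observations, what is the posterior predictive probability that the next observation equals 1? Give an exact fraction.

obs 1: x=0 → posterior Dirichlet(5, 8/5, 9, 4)
obs 2: x=2 → posterior Dirichlet(5, 8/5, 10, 4)
obs 3: x=2 → posterior Dirichlet(5, 8/5, 11, 4)
obs 4: x=2 → posterior Dirichlet(5, 8/5, 12, 4)
obs 5: x=1 → posterior Dirichlet(5, 13/5, 12, 4)
obs 6: x=1 → posterior Dirichlet(5, 18/5, 12, 4)
obs 7: x=3 → posterior Dirichlet(5, 18/5, 12, 5)
obs 8: x=1 → posterior Dirichlet(5, 23/5, 12, 5)
obs 9: x=0 → posterior Dirichlet(6, 23/5, 12, 5)
obs 10: x=0 → posterior Dirichlet(7, 23/5, 12, 5)

23/143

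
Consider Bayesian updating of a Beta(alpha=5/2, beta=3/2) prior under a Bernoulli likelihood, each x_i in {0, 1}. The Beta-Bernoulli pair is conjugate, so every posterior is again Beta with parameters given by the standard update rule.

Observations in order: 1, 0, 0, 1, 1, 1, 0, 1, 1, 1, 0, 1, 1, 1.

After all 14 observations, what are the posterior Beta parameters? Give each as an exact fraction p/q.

obs 1: x=1 → posterior Beta(7/2, 3/2)
obs 2: x=0 → posterior Beta(7/2, 5/2)
obs 3: x=0 → posterior Beta(7/2, 7/2)
obs 4: x=1 → posterior Beta(9/2, 7/2)
obs 5: x=1 → posterior Beta(11/2, 7/2)
obs 6: x=1 → posterior Beta(13/2, 7/2)
obs 7: x=0 → posterior Beta(13/2, 9/2)
obs 8: x=1 → posterior Beta(15/2, 9/2)
obs 9: x=1 → posterior Beta(17/2, 9/2)
obs 10: x=1 → posterior Beta(19/2, 9/2)
obs 11: x=0 → posterior Beta(19/2, 11/2)
obs 12: x=1 → posterior Beta(21/2, 11/2)
obs 13: x=1 → posterior Beta(23/2, 11/2)
obs 14: x=1 → posterior Beta(25/2, 11/2)

alpha=25/2, beta=11/2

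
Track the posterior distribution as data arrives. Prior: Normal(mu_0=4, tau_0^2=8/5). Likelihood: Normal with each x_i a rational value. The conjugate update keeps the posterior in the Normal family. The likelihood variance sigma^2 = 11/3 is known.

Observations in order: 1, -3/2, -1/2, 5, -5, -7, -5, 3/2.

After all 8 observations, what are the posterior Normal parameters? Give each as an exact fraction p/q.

mu_0=-56/247, tau_0^2=88/247

obs 1: x=1 → posterior Normal(244/79, 88/79)
obs 2: x=-3/2 → posterior Normal(208/103, 88/103)
obs 3: x=-1/2 → posterior Normal(196/127, 88/127)
obs 4: x=5 → posterior Normal(316/151, 88/151)
obs 5: x=-5 → posterior Normal(28/25, 88/175)
obs 6: x=-7 → posterior Normal(28/199, 88/199)
obs 7: x=-5 → posterior Normal(-92/223, 88/223)
obs 8: x=3/2 → posterior Normal(-56/247, 88/247)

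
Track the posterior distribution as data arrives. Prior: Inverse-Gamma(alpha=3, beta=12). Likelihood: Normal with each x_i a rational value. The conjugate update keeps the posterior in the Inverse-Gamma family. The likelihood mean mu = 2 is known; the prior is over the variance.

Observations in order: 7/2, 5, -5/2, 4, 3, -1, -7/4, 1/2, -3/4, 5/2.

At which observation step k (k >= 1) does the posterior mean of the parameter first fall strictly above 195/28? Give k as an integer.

k = 3

obs 1: x=7/2 → posterior Inverse-Gamma(7/2, 105/8)
obs 2: x=5 → posterior Inverse-Gamma(4, 141/8)
obs 3: x=-5/2 → posterior Inverse-Gamma(9/2, 111/4)
obs 4: x=4 → posterior Inverse-Gamma(5, 119/4)
obs 5: x=3 → posterior Inverse-Gamma(11/2, 121/4)
obs 6: x=-1 → posterior Inverse-Gamma(6, 139/4)
obs 7: x=-7/4 → posterior Inverse-Gamma(13/2, 1337/32)
obs 8: x=1/2 → posterior Inverse-Gamma(7, 1373/32)
obs 9: x=-3/4 → posterior Inverse-Gamma(15/2, 747/16)
obs 10: x=5/2 → posterior Inverse-Gamma(8, 749/16)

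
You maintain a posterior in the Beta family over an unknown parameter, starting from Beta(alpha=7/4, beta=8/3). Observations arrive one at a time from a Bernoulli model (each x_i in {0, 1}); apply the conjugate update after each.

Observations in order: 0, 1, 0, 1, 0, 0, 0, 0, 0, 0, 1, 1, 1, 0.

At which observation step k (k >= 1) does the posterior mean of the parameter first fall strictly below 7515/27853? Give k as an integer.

k = 10

obs 1: x=0 → posterior Beta(7/4, 11/3)
obs 2: x=1 → posterior Beta(11/4, 11/3)
obs 3: x=0 → posterior Beta(11/4, 14/3)
obs 4: x=1 → posterior Beta(15/4, 14/3)
obs 5: x=0 → posterior Beta(15/4, 17/3)
obs 6: x=0 → posterior Beta(15/4, 20/3)
obs 7: x=0 → posterior Beta(15/4, 23/3)
obs 8: x=0 → posterior Beta(15/4, 26/3)
obs 9: x=0 → posterior Beta(15/4, 29/3)
obs 10: x=0 → posterior Beta(15/4, 32/3)
obs 11: x=1 → posterior Beta(19/4, 32/3)
obs 12: x=1 → posterior Beta(23/4, 32/3)
obs 13: x=1 → posterior Beta(27/4, 32/3)
obs 14: x=0 → posterior Beta(27/4, 35/3)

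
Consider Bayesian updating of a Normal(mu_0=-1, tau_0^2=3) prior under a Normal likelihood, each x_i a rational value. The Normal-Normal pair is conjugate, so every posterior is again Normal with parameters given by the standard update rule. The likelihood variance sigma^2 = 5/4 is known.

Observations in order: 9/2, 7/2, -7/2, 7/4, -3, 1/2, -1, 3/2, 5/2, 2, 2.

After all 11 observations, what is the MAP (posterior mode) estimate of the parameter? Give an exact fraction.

124/137

obs 1: x=9/2 → posterior Normal(49/17, 15/17)
obs 2: x=7/2 → posterior Normal(91/29, 15/29)
obs 3: x=-7/2 → posterior Normal(49/41, 15/41)
obs 4: x=7/4 → posterior Normal(70/53, 15/53)
obs 5: x=-3 → posterior Normal(34/65, 3/13)
obs 6: x=1/2 → posterior Normal(40/77, 15/77)
obs 7: x=-1 → posterior Normal(28/89, 15/89)
obs 8: x=3/2 → posterior Normal(46/101, 15/101)
obs 9: x=5/2 → posterior Normal(76/113, 15/113)
obs 10: x=2 → posterior Normal(4/5, 3/25)
obs 11: x=2 → posterior Normal(124/137, 15/137)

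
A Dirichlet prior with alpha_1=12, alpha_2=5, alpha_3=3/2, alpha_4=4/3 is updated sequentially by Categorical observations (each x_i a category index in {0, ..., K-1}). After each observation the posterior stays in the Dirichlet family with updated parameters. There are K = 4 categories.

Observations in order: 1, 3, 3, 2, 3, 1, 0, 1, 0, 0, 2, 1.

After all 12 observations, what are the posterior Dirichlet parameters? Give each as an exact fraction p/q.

alpha_1=15, alpha_2=9, alpha_3=7/2, alpha_4=13/3

obs 1: x=1 → posterior Dirichlet(12, 6, 3/2, 4/3)
obs 2: x=3 → posterior Dirichlet(12, 6, 3/2, 7/3)
obs 3: x=3 → posterior Dirichlet(12, 6, 3/2, 10/3)
obs 4: x=2 → posterior Dirichlet(12, 6, 5/2, 10/3)
obs 5: x=3 → posterior Dirichlet(12, 6, 5/2, 13/3)
obs 6: x=1 → posterior Dirichlet(12, 7, 5/2, 13/3)
obs 7: x=0 → posterior Dirichlet(13, 7, 5/2, 13/3)
obs 8: x=1 → posterior Dirichlet(13, 8, 5/2, 13/3)
obs 9: x=0 → posterior Dirichlet(14, 8, 5/2, 13/3)
obs 10: x=0 → posterior Dirichlet(15, 8, 5/2, 13/3)
obs 11: x=2 → posterior Dirichlet(15, 8, 7/2, 13/3)
obs 12: x=1 → posterior Dirichlet(15, 9, 7/2, 13/3)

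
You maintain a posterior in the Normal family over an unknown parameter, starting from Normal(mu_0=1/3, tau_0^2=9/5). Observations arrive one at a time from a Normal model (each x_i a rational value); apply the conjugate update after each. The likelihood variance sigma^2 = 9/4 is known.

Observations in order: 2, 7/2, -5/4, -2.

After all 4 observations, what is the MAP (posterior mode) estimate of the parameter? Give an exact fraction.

obs 1: x=2 → posterior Normal(29/27, 1)
obs 2: x=7/2 → posterior Normal(71/39, 9/13)
obs 3: x=-5/4 → posterior Normal(56/51, 9/17)
obs 4: x=-2 → posterior Normal(32/63, 3/7)

32/63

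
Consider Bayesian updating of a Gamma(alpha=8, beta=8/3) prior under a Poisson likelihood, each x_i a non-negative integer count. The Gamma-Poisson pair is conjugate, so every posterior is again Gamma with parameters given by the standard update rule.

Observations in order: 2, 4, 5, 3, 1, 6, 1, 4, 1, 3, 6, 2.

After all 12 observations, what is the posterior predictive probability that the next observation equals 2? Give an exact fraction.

obs 1: x=2 → posterior Gamma(10, 11/3)
obs 2: x=4 → posterior Gamma(14, 14/3)
obs 3: x=5 → posterior Gamma(19, 17/3)
obs 4: x=3 → posterior Gamma(22, 20/3)
obs 5: x=1 → posterior Gamma(23, 23/3)
obs 6: x=6 → posterior Gamma(29, 26/3)
obs 7: x=1 → posterior Gamma(30, 29/3)
obs 8: x=4 → posterior Gamma(34, 32/3)
obs 9: x=1 → posterior Gamma(35, 35/3)
obs 10: x=3 → posterior Gamma(38, 38/3)
obs 11: x=6 → posterior Gamma(44, 41/3)
obs 12: x=2 → posterior Gamma(46, 44/3)

821851711339561600218423438287048040973157541845306515793532564034321322606592/3877924263464448622666648186154330754898344901344205917642325627886496385062863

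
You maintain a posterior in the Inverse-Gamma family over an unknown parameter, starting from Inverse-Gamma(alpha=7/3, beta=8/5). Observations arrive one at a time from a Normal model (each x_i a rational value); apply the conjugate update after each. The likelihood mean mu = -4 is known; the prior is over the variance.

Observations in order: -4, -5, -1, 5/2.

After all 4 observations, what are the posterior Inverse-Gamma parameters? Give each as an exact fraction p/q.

obs 1: x=-4 → posterior Inverse-Gamma(17/6, 8/5)
obs 2: x=-5 → posterior Inverse-Gamma(10/3, 21/10)
obs 3: x=-1 → posterior Inverse-Gamma(23/6, 33/5)
obs 4: x=5/2 → posterior Inverse-Gamma(13/3, 1109/40)

alpha=13/3, beta=1109/40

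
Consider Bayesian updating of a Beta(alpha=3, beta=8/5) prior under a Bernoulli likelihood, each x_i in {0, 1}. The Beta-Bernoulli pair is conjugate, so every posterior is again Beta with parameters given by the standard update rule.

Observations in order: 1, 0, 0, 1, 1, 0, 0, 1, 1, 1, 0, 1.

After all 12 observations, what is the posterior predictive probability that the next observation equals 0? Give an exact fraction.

33/83

obs 1: x=1 → posterior Beta(4, 8/5)
obs 2: x=0 → posterior Beta(4, 13/5)
obs 3: x=0 → posterior Beta(4, 18/5)
obs 4: x=1 → posterior Beta(5, 18/5)
obs 5: x=1 → posterior Beta(6, 18/5)
obs 6: x=0 → posterior Beta(6, 23/5)
obs 7: x=0 → posterior Beta(6, 28/5)
obs 8: x=1 → posterior Beta(7, 28/5)
obs 9: x=1 → posterior Beta(8, 28/5)
obs 10: x=1 → posterior Beta(9, 28/5)
obs 11: x=0 → posterior Beta(9, 33/5)
obs 12: x=1 → posterior Beta(10, 33/5)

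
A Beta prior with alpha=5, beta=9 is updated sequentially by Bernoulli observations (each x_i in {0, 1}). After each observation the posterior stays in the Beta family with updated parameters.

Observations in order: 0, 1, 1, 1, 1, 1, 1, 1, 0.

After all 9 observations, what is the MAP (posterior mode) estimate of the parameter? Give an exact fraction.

obs 1: x=0 → posterior Beta(5, 10)
obs 2: x=1 → posterior Beta(6, 10)
obs 3: x=1 → posterior Beta(7, 10)
obs 4: x=1 → posterior Beta(8, 10)
obs 5: x=1 → posterior Beta(9, 10)
obs 6: x=1 → posterior Beta(10, 10)
obs 7: x=1 → posterior Beta(11, 10)
obs 8: x=1 → posterior Beta(12, 10)
obs 9: x=0 → posterior Beta(12, 11)

11/21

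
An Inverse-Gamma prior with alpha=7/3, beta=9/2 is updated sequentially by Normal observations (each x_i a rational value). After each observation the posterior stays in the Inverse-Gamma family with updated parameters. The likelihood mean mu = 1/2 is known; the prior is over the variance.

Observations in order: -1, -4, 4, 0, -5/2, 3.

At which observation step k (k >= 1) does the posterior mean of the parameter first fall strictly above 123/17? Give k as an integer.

k = 3

obs 1: x=-1 → posterior Inverse-Gamma(17/6, 45/8)
obs 2: x=-4 → posterior Inverse-Gamma(10/3, 63/4)
obs 3: x=4 → posterior Inverse-Gamma(23/6, 175/8)
obs 4: x=0 → posterior Inverse-Gamma(13/3, 22)
obs 5: x=-5/2 → posterior Inverse-Gamma(29/6, 53/2)
obs 6: x=3 → posterior Inverse-Gamma(16/3, 237/8)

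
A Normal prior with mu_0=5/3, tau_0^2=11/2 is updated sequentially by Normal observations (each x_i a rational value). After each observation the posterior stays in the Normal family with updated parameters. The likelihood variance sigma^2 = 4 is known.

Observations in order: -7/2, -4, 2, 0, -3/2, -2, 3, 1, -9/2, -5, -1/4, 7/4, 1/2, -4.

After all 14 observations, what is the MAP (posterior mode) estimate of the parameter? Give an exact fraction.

obs 1: x=-7/2 → posterior Normal(-151/114, 44/19)
obs 2: x=-4 → posterior Normal(-83/36, 22/15)
obs 3: x=2 → posterior Normal(-283/246, 44/41)
obs 4: x=0 → posterior Normal(-283/312, 11/13)
obs 5: x=-3/2 → posterior Normal(-191/189, 44/63)
obs 6: x=-2 → posterior Normal(-257/222, 22/37)
obs 7: x=3 → posterior Normal(-158/255, 44/85)
obs 8: x=1 → posterior Normal(-125/288, 11/24)
obs 9: x=-9/2 → posterior Normal(-547/642, 44/107)
obs 10: x=-5 → posterior Normal(-877/708, 22/59)
obs 11: x=-1/4 → posterior Normal(-1787/1548, 44/129)
obs 12: x=7/4 → posterior Normal(-389/420, 11/35)
obs 13: x=1/2 → posterior Normal(-745/906, 44/151)
obs 14: x=-4 → posterior Normal(-1009/972, 22/81)

-1009/972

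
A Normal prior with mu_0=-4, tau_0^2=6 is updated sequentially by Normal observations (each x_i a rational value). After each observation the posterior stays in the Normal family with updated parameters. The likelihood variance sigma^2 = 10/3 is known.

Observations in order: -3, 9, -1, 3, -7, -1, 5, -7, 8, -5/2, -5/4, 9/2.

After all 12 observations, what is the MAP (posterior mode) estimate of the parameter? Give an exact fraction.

obs 1: x=-3 → posterior Normal(-47/14, 15/7)
obs 2: x=9 → posterior Normal(34/23, 30/23)
obs 3: x=-1 → posterior Normal(25/32, 15/16)
obs 4: x=3 → posterior Normal(52/41, 30/41)
obs 5: x=-7 → posterior Normal(-11/50, 3/5)
obs 6: x=-1 → posterior Normal(-20/59, 30/59)
obs 7: x=5 → posterior Normal(25/68, 15/34)
obs 8: x=-7 → posterior Normal(-38/77, 30/77)
obs 9: x=8 → posterior Normal(17/43, 15/43)
obs 10: x=-5/2 → posterior Normal(23/190, 6/19)
obs 11: x=-5/4 → posterior Normal(1/416, 15/52)
obs 12: x=9/2 → posterior Normal(163/452, 30/113)

163/452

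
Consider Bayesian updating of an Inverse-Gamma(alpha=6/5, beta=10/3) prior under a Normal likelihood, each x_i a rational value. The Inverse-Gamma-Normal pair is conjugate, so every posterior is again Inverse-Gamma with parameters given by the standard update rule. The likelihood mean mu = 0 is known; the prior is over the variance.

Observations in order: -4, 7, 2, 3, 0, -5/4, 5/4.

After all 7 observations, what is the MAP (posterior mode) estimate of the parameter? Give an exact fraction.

10535/1368

obs 1: x=-4 → posterior Inverse-Gamma(17/10, 34/3)
obs 2: x=7 → posterior Inverse-Gamma(11/5, 215/6)
obs 3: x=2 → posterior Inverse-Gamma(27/10, 227/6)
obs 4: x=3 → posterior Inverse-Gamma(16/5, 127/3)
obs 5: x=0 → posterior Inverse-Gamma(37/10, 127/3)
obs 6: x=-5/4 → posterior Inverse-Gamma(21/5, 4139/96)
obs 7: x=5/4 → posterior Inverse-Gamma(47/10, 2107/48)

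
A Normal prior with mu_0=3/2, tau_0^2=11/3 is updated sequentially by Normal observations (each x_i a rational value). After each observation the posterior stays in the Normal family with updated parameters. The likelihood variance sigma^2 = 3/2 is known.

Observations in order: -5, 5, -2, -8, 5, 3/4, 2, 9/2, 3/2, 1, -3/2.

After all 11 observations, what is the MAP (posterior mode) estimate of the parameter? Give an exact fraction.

85/251

obs 1: x=-5 → posterior Normal(-193/62, 33/31)
obs 2: x=5 → posterior Normal(27/106, 33/53)
obs 3: x=-2 → posterior Normal(-61/150, 11/25)
obs 4: x=-8 → posterior Normal(-413/194, 33/97)
obs 5: x=5 → posterior Normal(-193/238, 33/119)
obs 6: x=3/4 → posterior Normal(-80/141, 11/47)
obs 7: x=2 → posterior Normal(-36/163, 33/163)
obs 8: x=9/2 → posterior Normal(63/185, 33/185)
obs 9: x=3/2 → posterior Normal(32/69, 11/69)
obs 10: x=1 → posterior Normal(118/229, 33/229)
obs 11: x=-3/2 → posterior Normal(85/251, 33/251)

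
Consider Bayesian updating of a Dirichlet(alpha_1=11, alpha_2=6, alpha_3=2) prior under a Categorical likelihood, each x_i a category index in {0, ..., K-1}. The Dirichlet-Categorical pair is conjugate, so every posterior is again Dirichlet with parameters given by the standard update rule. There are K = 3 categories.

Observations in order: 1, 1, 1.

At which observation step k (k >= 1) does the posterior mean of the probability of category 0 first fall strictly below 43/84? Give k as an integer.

k = 3

obs 1: x=1 → posterior Dirichlet(11, 7, 2)
obs 2: x=1 → posterior Dirichlet(11, 8, 2)
obs 3: x=1 → posterior Dirichlet(11, 9, 2)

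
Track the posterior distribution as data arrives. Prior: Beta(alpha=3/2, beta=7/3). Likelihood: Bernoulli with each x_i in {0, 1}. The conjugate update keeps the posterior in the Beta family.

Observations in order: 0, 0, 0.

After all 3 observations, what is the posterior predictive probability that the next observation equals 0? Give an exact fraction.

obs 1: x=0 → posterior Beta(3/2, 10/3)
obs 2: x=0 → posterior Beta(3/2, 13/3)
obs 3: x=0 → posterior Beta(3/2, 16/3)

32/41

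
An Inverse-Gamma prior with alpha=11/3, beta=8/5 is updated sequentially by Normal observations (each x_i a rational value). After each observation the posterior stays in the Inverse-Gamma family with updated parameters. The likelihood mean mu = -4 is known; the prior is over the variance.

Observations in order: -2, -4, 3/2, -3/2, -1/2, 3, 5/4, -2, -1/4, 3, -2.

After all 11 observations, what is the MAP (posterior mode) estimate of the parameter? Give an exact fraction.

24429/2440

obs 1: x=-2 → posterior Inverse-Gamma(25/6, 18/5)
obs 2: x=-4 → posterior Inverse-Gamma(14/3, 18/5)
obs 3: x=3/2 → posterior Inverse-Gamma(31/6, 749/40)
obs 4: x=-3/2 → posterior Inverse-Gamma(17/3, 437/20)
obs 5: x=-1/2 → posterior Inverse-Gamma(37/6, 1119/40)
obs 6: x=3 → posterior Inverse-Gamma(20/3, 2099/40)
obs 7: x=5/4 → posterior Inverse-Gamma(43/6, 10601/160)
obs 8: x=-2 → posterior Inverse-Gamma(23/3, 10921/160)
obs 9: x=-1/4 → posterior Inverse-Gamma(49/6, 6023/80)
obs 10: x=3 → posterior Inverse-Gamma(26/3, 7983/80)
obs 11: x=-2 → posterior Inverse-Gamma(55/6, 8143/80)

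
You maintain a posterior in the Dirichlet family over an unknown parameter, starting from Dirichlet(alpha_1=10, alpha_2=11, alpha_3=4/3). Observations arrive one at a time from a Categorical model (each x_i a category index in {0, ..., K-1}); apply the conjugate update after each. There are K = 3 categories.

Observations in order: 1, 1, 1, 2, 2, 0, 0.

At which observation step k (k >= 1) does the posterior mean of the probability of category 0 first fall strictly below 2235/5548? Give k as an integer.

k = 3

obs 1: x=1 → posterior Dirichlet(10, 12, 4/3)
obs 2: x=1 → posterior Dirichlet(10, 13, 4/3)
obs 3: x=1 → posterior Dirichlet(10, 14, 4/3)
obs 4: x=2 → posterior Dirichlet(10, 14, 7/3)
obs 5: x=2 → posterior Dirichlet(10, 14, 10/3)
obs 6: x=0 → posterior Dirichlet(11, 14, 10/3)
obs 7: x=0 → posterior Dirichlet(12, 14, 10/3)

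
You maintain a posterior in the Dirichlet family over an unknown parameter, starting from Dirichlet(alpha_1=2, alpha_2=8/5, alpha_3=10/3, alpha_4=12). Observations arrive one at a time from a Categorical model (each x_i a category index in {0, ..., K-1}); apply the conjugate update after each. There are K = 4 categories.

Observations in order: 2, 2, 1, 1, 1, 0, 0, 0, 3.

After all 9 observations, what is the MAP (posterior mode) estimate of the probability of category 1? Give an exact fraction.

54/359

obs 1: x=2 → posterior Dirichlet(2, 8/5, 13/3, 12)
obs 2: x=2 → posterior Dirichlet(2, 8/5, 16/3, 12)
obs 3: x=1 → posterior Dirichlet(2, 13/5, 16/3, 12)
obs 4: x=1 → posterior Dirichlet(2, 18/5, 16/3, 12)
obs 5: x=1 → posterior Dirichlet(2, 23/5, 16/3, 12)
obs 6: x=0 → posterior Dirichlet(3, 23/5, 16/3, 12)
obs 7: x=0 → posterior Dirichlet(4, 23/5, 16/3, 12)
obs 8: x=0 → posterior Dirichlet(5, 23/5, 16/3, 12)
obs 9: x=3 → posterior Dirichlet(5, 23/5, 16/3, 13)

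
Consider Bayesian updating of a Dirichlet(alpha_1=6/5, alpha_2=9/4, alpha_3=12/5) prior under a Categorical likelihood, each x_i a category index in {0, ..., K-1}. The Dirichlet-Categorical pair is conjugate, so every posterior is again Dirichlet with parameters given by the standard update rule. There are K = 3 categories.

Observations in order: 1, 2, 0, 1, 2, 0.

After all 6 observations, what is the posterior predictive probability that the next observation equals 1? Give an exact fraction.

85/237

obs 1: x=1 → posterior Dirichlet(6/5, 13/4, 12/5)
obs 2: x=2 → posterior Dirichlet(6/5, 13/4, 17/5)
obs 3: x=0 → posterior Dirichlet(11/5, 13/4, 17/5)
obs 4: x=1 → posterior Dirichlet(11/5, 17/4, 17/5)
obs 5: x=2 → posterior Dirichlet(11/5, 17/4, 22/5)
obs 6: x=0 → posterior Dirichlet(16/5, 17/4, 22/5)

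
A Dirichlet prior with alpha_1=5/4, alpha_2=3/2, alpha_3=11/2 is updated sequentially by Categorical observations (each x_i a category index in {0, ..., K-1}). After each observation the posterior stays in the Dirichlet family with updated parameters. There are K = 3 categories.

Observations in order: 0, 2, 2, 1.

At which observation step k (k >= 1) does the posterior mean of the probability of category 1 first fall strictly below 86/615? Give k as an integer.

obs 1: x=0 → posterior Dirichlet(9/4, 3/2, 11/2)
obs 2: x=2 → posterior Dirichlet(9/4, 3/2, 13/2)
obs 3: x=2 → posterior Dirichlet(9/4, 3/2, 15/2)
obs 4: x=1 → posterior Dirichlet(9/4, 5/2, 15/2)

k = 3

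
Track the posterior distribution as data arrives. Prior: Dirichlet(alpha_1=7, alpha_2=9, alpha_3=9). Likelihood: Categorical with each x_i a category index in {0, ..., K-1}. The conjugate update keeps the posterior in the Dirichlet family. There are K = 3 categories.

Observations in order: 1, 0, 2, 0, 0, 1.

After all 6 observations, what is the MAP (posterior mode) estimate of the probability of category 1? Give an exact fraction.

5/14

obs 1: x=1 → posterior Dirichlet(7, 10, 9)
obs 2: x=0 → posterior Dirichlet(8, 10, 9)
obs 3: x=2 → posterior Dirichlet(8, 10, 10)
obs 4: x=0 → posterior Dirichlet(9, 10, 10)
obs 5: x=0 → posterior Dirichlet(10, 10, 10)
obs 6: x=1 → posterior Dirichlet(10, 11, 10)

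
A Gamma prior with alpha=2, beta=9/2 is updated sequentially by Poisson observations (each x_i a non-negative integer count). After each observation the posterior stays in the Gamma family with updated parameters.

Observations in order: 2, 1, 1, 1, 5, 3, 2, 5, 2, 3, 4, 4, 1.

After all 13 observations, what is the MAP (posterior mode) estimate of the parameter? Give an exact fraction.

obs 1: x=2 → posterior Gamma(4, 11/2)
obs 2: x=1 → posterior Gamma(5, 13/2)
obs 3: x=1 → posterior Gamma(6, 15/2)
obs 4: x=1 → posterior Gamma(7, 17/2)
obs 5: x=5 → posterior Gamma(12, 19/2)
obs 6: x=3 → posterior Gamma(15, 21/2)
obs 7: x=2 → posterior Gamma(17, 23/2)
obs 8: x=5 → posterior Gamma(22, 25/2)
obs 9: x=2 → posterior Gamma(24, 27/2)
obs 10: x=3 → posterior Gamma(27, 29/2)
obs 11: x=4 → posterior Gamma(31, 31/2)
obs 12: x=4 → posterior Gamma(35, 33/2)
obs 13: x=1 → posterior Gamma(36, 35/2)

2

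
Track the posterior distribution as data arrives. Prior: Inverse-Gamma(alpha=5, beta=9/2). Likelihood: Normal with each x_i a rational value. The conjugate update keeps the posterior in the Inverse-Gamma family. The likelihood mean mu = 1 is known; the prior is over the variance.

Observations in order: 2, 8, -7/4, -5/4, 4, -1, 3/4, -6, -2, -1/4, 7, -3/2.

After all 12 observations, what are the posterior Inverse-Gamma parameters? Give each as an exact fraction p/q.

obs 1: x=2 → posterior Inverse-Gamma(11/2, 5)
obs 2: x=8 → posterior Inverse-Gamma(6, 59/2)
obs 3: x=-7/4 → posterior Inverse-Gamma(13/2, 1065/32)
obs 4: x=-5/4 → posterior Inverse-Gamma(7, 573/16)
obs 5: x=4 → posterior Inverse-Gamma(15/2, 645/16)
obs 6: x=-1 → posterior Inverse-Gamma(8, 677/16)
obs 7: x=3/4 → posterior Inverse-Gamma(17/2, 1355/32)
obs 8: x=-6 → posterior Inverse-Gamma(9, 2139/32)
obs 9: x=-2 → posterior Inverse-Gamma(19/2, 2283/32)
obs 10: x=-1/4 → posterior Inverse-Gamma(10, 577/8)
obs 11: x=7 → posterior Inverse-Gamma(21/2, 721/8)
obs 12: x=-3/2 → posterior Inverse-Gamma(11, 373/4)

alpha=11, beta=373/4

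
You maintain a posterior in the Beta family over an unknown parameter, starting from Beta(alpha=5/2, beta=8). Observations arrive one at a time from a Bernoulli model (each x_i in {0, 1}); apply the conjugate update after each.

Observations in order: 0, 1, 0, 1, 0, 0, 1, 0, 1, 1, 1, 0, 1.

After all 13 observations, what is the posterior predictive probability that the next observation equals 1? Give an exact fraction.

obs 1: x=0 → posterior Beta(5/2, 9)
obs 2: x=1 → posterior Beta(7/2, 9)
obs 3: x=0 → posterior Beta(7/2, 10)
obs 4: x=1 → posterior Beta(9/2, 10)
obs 5: x=0 → posterior Beta(9/2, 11)
obs 6: x=0 → posterior Beta(9/2, 12)
obs 7: x=1 → posterior Beta(11/2, 12)
obs 8: x=0 → posterior Beta(11/2, 13)
obs 9: x=1 → posterior Beta(13/2, 13)
obs 10: x=1 → posterior Beta(15/2, 13)
obs 11: x=1 → posterior Beta(17/2, 13)
obs 12: x=0 → posterior Beta(17/2, 14)
obs 13: x=1 → posterior Beta(19/2, 14)

19/47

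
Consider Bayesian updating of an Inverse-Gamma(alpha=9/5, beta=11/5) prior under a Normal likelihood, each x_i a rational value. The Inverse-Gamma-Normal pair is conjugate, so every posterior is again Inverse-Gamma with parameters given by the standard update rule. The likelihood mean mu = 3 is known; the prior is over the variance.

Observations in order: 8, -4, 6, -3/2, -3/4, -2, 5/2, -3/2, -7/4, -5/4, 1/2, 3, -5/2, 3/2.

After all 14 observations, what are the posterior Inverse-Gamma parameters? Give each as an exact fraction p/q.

obs 1: x=8 → posterior Inverse-Gamma(23/10, 147/10)
obs 2: x=-4 → posterior Inverse-Gamma(14/5, 196/5)
obs 3: x=6 → posterior Inverse-Gamma(33/10, 437/10)
obs 4: x=-3/2 → posterior Inverse-Gamma(19/5, 2153/40)
obs 5: x=-3/4 → posterior Inverse-Gamma(43/10, 9737/160)
obs 6: x=-2 → posterior Inverse-Gamma(24/5, 11737/160)
obs 7: x=5/2 → posterior Inverse-Gamma(53/10, 11757/160)
obs 8: x=-3/2 → posterior Inverse-Gamma(29/5, 13377/160)
obs 9: x=-7/4 → posterior Inverse-Gamma(63/10, 7591/80)
obs 10: x=-5/4 → posterior Inverse-Gamma(34/5, 16627/160)
obs 11: x=1/2 → posterior Inverse-Gamma(73/10, 17127/160)
obs 12: x=3 → posterior Inverse-Gamma(39/5, 17127/160)
obs 13: x=-5/2 → posterior Inverse-Gamma(83/10, 19547/160)
obs 14: x=3/2 → posterior Inverse-Gamma(44/5, 19727/160)

alpha=44/5, beta=19727/160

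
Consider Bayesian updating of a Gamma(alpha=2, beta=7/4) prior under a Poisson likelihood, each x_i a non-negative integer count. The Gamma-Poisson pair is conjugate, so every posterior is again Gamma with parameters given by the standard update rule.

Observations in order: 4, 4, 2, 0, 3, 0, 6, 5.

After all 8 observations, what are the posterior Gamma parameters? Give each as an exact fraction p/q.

obs 1: x=4 → posterior Gamma(6, 11/4)
obs 2: x=4 → posterior Gamma(10, 15/4)
obs 3: x=2 → posterior Gamma(12, 19/4)
obs 4: x=0 → posterior Gamma(12, 23/4)
obs 5: x=3 → posterior Gamma(15, 27/4)
obs 6: x=0 → posterior Gamma(15, 31/4)
obs 7: x=6 → posterior Gamma(21, 35/4)
obs 8: x=5 → posterior Gamma(26, 39/4)

alpha=26, beta=39/4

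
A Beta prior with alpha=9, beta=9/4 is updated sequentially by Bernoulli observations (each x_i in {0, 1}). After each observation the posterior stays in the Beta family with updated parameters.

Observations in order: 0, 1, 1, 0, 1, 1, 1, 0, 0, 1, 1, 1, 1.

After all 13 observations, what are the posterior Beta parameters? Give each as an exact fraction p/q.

alpha=18, beta=25/4

obs 1: x=0 → posterior Beta(9, 13/4)
obs 2: x=1 → posterior Beta(10, 13/4)
obs 3: x=1 → posterior Beta(11, 13/4)
obs 4: x=0 → posterior Beta(11, 17/4)
obs 5: x=1 → posterior Beta(12, 17/4)
obs 6: x=1 → posterior Beta(13, 17/4)
obs 7: x=1 → posterior Beta(14, 17/4)
obs 8: x=0 → posterior Beta(14, 21/4)
obs 9: x=0 → posterior Beta(14, 25/4)
obs 10: x=1 → posterior Beta(15, 25/4)
obs 11: x=1 → posterior Beta(16, 25/4)
obs 12: x=1 → posterior Beta(17, 25/4)
obs 13: x=1 → posterior Beta(18, 25/4)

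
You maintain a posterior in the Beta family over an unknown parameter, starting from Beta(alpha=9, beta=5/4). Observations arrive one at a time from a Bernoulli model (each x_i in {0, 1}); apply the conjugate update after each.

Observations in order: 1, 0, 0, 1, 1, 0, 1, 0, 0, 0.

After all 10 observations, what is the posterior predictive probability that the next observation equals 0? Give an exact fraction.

obs 1: x=1 → posterior Beta(10, 5/4)
obs 2: x=0 → posterior Beta(10, 9/4)
obs 3: x=0 → posterior Beta(10, 13/4)
obs 4: x=1 → posterior Beta(11, 13/4)
obs 5: x=1 → posterior Beta(12, 13/4)
obs 6: x=0 → posterior Beta(12, 17/4)
obs 7: x=1 → posterior Beta(13, 17/4)
obs 8: x=0 → posterior Beta(13, 21/4)
obs 9: x=0 → posterior Beta(13, 25/4)
obs 10: x=0 → posterior Beta(13, 29/4)

29/81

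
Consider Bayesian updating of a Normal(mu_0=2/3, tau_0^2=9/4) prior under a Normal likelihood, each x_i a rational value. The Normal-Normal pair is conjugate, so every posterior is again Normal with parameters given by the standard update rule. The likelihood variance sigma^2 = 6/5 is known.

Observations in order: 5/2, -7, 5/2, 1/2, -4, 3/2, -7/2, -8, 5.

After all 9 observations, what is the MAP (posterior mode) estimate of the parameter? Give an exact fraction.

-83/78

obs 1: x=5/2 → posterior Normal(257/138, 18/23)
obs 2: x=-7 → posterior Normal(-373/228, 9/19)
obs 3: x=5/2 → posterior Normal(-74/159, 18/53)
obs 4: x=1/2 → posterior Normal(-103/408, 9/34)
obs 5: x=-4 → posterior Normal(-463/498, 18/83)
obs 6: x=3/2 → posterior Normal(-82/147, 9/49)
obs 7: x=-7/2 → posterior Normal(-643/678, 18/113)
obs 8: x=-8 → posterior Normal(-1363/768, 9/64)
obs 9: x=5 → posterior Normal(-83/78, 18/143)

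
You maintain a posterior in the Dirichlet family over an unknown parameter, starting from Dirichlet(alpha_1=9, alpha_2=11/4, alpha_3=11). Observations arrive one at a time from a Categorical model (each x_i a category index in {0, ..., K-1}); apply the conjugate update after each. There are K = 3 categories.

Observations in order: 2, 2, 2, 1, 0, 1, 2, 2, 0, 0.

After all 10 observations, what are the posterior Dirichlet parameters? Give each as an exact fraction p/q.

alpha_1=12, alpha_2=19/4, alpha_3=16

obs 1: x=2 → posterior Dirichlet(9, 11/4, 12)
obs 2: x=2 → posterior Dirichlet(9, 11/4, 13)
obs 3: x=2 → posterior Dirichlet(9, 11/4, 14)
obs 4: x=1 → posterior Dirichlet(9, 15/4, 14)
obs 5: x=0 → posterior Dirichlet(10, 15/4, 14)
obs 6: x=1 → posterior Dirichlet(10, 19/4, 14)
obs 7: x=2 → posterior Dirichlet(10, 19/4, 15)
obs 8: x=2 → posterior Dirichlet(10, 19/4, 16)
obs 9: x=0 → posterior Dirichlet(11, 19/4, 16)
obs 10: x=0 → posterior Dirichlet(12, 19/4, 16)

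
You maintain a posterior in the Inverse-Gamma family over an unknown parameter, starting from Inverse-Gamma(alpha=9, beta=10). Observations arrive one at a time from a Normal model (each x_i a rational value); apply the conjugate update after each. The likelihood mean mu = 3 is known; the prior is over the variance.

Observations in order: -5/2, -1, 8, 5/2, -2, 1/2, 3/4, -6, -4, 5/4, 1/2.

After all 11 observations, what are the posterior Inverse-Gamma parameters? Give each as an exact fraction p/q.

obs 1: x=-5/2 → posterior Inverse-Gamma(19/2, 201/8)
obs 2: x=-1 → posterior Inverse-Gamma(10, 265/8)
obs 3: x=8 → posterior Inverse-Gamma(21/2, 365/8)
obs 4: x=5/2 → posterior Inverse-Gamma(11, 183/4)
obs 5: x=-2 → posterior Inverse-Gamma(23/2, 233/4)
obs 6: x=1/2 → posterior Inverse-Gamma(12, 491/8)
obs 7: x=3/4 → posterior Inverse-Gamma(25/2, 2045/32)
obs 8: x=-6 → posterior Inverse-Gamma(13, 3341/32)
obs 9: x=-4 → posterior Inverse-Gamma(27/2, 4125/32)
obs 10: x=5/4 → posterior Inverse-Gamma(14, 2087/16)
obs 11: x=1/2 → posterior Inverse-Gamma(29/2, 2137/16)

alpha=29/2, beta=2137/16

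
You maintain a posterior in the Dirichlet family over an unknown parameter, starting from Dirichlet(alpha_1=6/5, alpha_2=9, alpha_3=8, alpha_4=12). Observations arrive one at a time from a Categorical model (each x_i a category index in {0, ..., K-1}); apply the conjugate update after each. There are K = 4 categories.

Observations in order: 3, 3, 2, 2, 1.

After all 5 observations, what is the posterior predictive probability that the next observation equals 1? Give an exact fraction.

25/88

obs 1: x=3 → posterior Dirichlet(6/5, 9, 8, 13)
obs 2: x=3 → posterior Dirichlet(6/5, 9, 8, 14)
obs 3: x=2 → posterior Dirichlet(6/5, 9, 9, 14)
obs 4: x=2 → posterior Dirichlet(6/5, 9, 10, 14)
obs 5: x=1 → posterior Dirichlet(6/5, 10, 10, 14)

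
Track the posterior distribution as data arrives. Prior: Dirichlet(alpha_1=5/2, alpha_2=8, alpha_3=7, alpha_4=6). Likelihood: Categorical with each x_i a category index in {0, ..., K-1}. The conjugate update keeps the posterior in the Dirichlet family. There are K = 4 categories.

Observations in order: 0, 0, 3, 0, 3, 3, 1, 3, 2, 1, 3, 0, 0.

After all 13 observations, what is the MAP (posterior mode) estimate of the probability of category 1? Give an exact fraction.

18/65

obs 1: x=0 → posterior Dirichlet(7/2, 8, 7, 6)
obs 2: x=0 → posterior Dirichlet(9/2, 8, 7, 6)
obs 3: x=3 → posterior Dirichlet(9/2, 8, 7, 7)
obs 4: x=0 → posterior Dirichlet(11/2, 8, 7, 7)
obs 5: x=3 → posterior Dirichlet(11/2, 8, 7, 8)
obs 6: x=3 → posterior Dirichlet(11/2, 8, 7, 9)
obs 7: x=1 → posterior Dirichlet(11/2, 9, 7, 9)
obs 8: x=3 → posterior Dirichlet(11/2, 9, 7, 10)
obs 9: x=2 → posterior Dirichlet(11/2, 9, 8, 10)
obs 10: x=1 → posterior Dirichlet(11/2, 10, 8, 10)
obs 11: x=3 → posterior Dirichlet(11/2, 10, 8, 11)
obs 12: x=0 → posterior Dirichlet(13/2, 10, 8, 11)
obs 13: x=0 → posterior Dirichlet(15/2, 10, 8, 11)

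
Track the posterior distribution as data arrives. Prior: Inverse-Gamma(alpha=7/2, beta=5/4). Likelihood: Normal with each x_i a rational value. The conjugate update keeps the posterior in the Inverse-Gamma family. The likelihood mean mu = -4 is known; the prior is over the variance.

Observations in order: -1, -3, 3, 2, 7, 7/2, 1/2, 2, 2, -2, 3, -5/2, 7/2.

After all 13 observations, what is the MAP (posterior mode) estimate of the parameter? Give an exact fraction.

obs 1: x=-1 → posterior Inverse-Gamma(4, 23/4)
obs 2: x=-3 → posterior Inverse-Gamma(9/2, 25/4)
obs 3: x=3 → posterior Inverse-Gamma(5, 123/4)
obs 4: x=2 → posterior Inverse-Gamma(11/2, 195/4)
obs 5: x=7 → posterior Inverse-Gamma(6, 437/4)
obs 6: x=7/2 → posterior Inverse-Gamma(13/2, 1099/8)
obs 7: x=1/2 → posterior Inverse-Gamma(7, 295/2)
obs 8: x=2 → posterior Inverse-Gamma(15/2, 331/2)
obs 9: x=2 → posterior Inverse-Gamma(8, 367/2)
obs 10: x=-2 → posterior Inverse-Gamma(17/2, 371/2)
obs 11: x=3 → posterior Inverse-Gamma(9, 210)
obs 12: x=-5/2 → posterior Inverse-Gamma(19/2, 1689/8)
obs 13: x=7/2 → posterior Inverse-Gamma(10, 957/4)

87/4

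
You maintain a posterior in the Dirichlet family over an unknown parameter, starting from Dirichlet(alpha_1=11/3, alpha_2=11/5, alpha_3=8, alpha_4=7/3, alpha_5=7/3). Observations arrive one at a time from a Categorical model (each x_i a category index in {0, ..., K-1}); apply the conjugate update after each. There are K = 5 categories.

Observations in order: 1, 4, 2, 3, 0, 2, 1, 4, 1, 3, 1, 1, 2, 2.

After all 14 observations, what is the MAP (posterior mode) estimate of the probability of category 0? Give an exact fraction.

55/413

obs 1: x=1 → posterior Dirichlet(11/3, 16/5, 8, 7/3, 7/3)
obs 2: x=4 → posterior Dirichlet(11/3, 16/5, 8, 7/3, 10/3)
obs 3: x=2 → posterior Dirichlet(11/3, 16/5, 9, 7/3, 10/3)
obs 4: x=3 → posterior Dirichlet(11/3, 16/5, 9, 10/3, 10/3)
obs 5: x=0 → posterior Dirichlet(14/3, 16/5, 9, 10/3, 10/3)
obs 6: x=2 → posterior Dirichlet(14/3, 16/5, 10, 10/3, 10/3)
obs 7: x=1 → posterior Dirichlet(14/3, 21/5, 10, 10/3, 10/3)
obs 8: x=4 → posterior Dirichlet(14/3, 21/5, 10, 10/3, 13/3)
obs 9: x=1 → posterior Dirichlet(14/3, 26/5, 10, 10/3, 13/3)
obs 10: x=3 → posterior Dirichlet(14/3, 26/5, 10, 13/3, 13/3)
obs 11: x=1 → posterior Dirichlet(14/3, 31/5, 10, 13/3, 13/3)
obs 12: x=1 → posterior Dirichlet(14/3, 36/5, 10, 13/3, 13/3)
obs 13: x=2 → posterior Dirichlet(14/3, 36/5, 11, 13/3, 13/3)
obs 14: x=2 → posterior Dirichlet(14/3, 36/5, 12, 13/3, 13/3)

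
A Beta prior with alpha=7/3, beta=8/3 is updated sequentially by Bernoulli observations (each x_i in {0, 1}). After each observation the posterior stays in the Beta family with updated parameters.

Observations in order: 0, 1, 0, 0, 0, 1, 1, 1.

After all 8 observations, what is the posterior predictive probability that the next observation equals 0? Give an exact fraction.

obs 1: x=0 → posterior Beta(7/3, 11/3)
obs 2: x=1 → posterior Beta(10/3, 11/3)
obs 3: x=0 → posterior Beta(10/3, 14/3)
obs 4: x=0 → posterior Beta(10/3, 17/3)
obs 5: x=0 → posterior Beta(10/3, 20/3)
obs 6: x=1 → posterior Beta(13/3, 20/3)
obs 7: x=1 → posterior Beta(16/3, 20/3)
obs 8: x=1 → posterior Beta(19/3, 20/3)

20/39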